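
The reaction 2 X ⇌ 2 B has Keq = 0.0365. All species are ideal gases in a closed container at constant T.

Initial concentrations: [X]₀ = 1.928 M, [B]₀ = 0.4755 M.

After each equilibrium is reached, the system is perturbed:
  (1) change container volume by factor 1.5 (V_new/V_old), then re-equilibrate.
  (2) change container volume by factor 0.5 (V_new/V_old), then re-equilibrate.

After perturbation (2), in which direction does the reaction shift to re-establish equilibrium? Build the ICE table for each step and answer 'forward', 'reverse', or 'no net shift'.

Q₀ = 0.06083 vs Keq = 0.0365 ⇒ Q>K, reverse
Step 1:
                    X           B
  init          1.928      0.4755
  Δ           0.08997    -0.08997
  eq            2.018      0.3855
  solve Keq expr → x = -0.04498; check Q = 0.0365
Then change container volume by factor 1.5 (V_new/V_old).
Step 2:
                    X           B
  init          1.345       0.257
  Δ                 0           0
  eq            1.345       0.257
  solve Keq expr → x = 0; check Q = 0.0365
Then change container volume by factor 0.5 (V_new/V_old).
Step 3:
                    X           B
  init          2.691       0.514
  Δ                 0           0
  eq            2.691       0.514
  solve Keq expr → x = 0; check Q = 0.0365

Direction: no net shift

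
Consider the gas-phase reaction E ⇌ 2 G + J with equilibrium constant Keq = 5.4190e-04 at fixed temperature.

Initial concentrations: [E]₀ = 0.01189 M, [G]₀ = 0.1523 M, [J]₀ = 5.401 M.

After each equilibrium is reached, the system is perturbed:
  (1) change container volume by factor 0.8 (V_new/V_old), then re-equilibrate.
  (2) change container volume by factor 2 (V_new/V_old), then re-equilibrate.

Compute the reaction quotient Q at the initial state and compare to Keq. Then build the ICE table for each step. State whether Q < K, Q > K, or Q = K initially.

Q₀ = 10.54; Q > K (proceeds reverse)

Q₀ = 10.54 vs Keq = 5.4190e-04 ⇒ Q>K, reverse
Step 1:
                  E         G         J
  I         0.01189    0.1523     5.401
  C         0.07467   -0.1493  -0.07467
  E         0.08656  0.002968     5.326
  solve Keq expr → x = -0.07467; check Q = 5.4190e-04
Then change container volume by factor 0.8 (V_new/V_old).
Step 2:
                  E         G         J
  I          0.1082  0.003709     6.658
  C       3.6838e-04 -7.3675e-04 -3.6838e-04
  E          0.1086  0.002973     6.658
  solve Keq expr → x = -3.6838e-04; check Q = 5.4190e-04
Then change container volume by factor 2 (V_new/V_old).
Step 3:
                  E         G         J
  I         0.05428  0.001486     3.329
  C       -7.3293e-04  0.001466 7.3293e-04
  E         0.05355  0.002952      3.33
  solve Keq expr → x = 7.3293e-04; check Q = 5.4190e-04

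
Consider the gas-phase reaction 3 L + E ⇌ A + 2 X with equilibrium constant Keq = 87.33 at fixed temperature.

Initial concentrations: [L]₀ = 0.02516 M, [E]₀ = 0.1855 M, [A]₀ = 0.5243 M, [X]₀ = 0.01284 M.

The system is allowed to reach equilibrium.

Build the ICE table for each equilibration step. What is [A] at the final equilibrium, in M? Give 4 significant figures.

Q₀ = 29.26 vs Keq = 87.33 ⇒ Q<K, forward
Step 1:
                    L           E           A           X
  I           0.02516      0.1855      0.5243     0.01284
  C         -0.004808   -0.001603    0.001603    0.003205
  E           0.02035      0.1839      0.5259     0.01605
  solve Keq expr → x = 0.001603; check Q = 87.33

[A]_eq = 0.5259 M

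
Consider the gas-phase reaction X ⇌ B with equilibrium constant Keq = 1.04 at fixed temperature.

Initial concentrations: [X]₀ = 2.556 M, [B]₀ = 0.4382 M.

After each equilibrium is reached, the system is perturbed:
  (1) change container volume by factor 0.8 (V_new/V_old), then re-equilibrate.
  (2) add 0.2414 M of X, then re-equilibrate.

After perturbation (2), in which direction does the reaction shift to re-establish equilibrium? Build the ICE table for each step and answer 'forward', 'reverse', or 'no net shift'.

Q₀ = 0.1714 vs Keq = 1.04 ⇒ Q<K, forward
Step 1:
                    X           B
  I             2.556      0.4382
  C            -1.088       1.088
  E             1.468       1.526
  solve Keq expr → x = 1.088; check Q = 1.04
Then change container volume by factor 0.8 (V_new/V_old).
Step 2:
                    X           B
  I             1.835       1.908
  C                 0           0
  E             1.835       1.908
  solve Keq expr → x = 0; check Q = 1.04
Then add 0.2414 M of X.
Step 3:
                    X           B
  I             2.076       1.908
  C           -0.1231      0.1231
  E             1.953       2.031
  solve Keq expr → x = 0.1231; check Q = 1.04

Direction: forward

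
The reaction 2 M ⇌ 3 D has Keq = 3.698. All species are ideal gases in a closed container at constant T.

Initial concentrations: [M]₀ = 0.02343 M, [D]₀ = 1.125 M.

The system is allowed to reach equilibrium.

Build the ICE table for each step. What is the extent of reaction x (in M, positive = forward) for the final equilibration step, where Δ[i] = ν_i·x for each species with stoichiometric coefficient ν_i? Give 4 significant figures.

x = -0.1411 M

Q₀ = 2594 vs Keq = 3.698 ⇒ Q>K, reverse
Step 1:
                   M          D
  Initial    0.02343      1.125
  Change      0.2822    -0.4233
  Equil       0.3056     0.7017
  solve Keq expr → x = -0.1411; check Q = 3.698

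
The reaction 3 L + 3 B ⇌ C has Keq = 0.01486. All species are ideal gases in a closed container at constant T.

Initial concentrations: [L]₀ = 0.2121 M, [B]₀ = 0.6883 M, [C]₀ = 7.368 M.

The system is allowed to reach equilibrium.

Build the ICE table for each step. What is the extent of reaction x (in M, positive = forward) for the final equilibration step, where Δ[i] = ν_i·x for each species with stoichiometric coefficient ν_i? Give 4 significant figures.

x = -0.7739 M

Q₀ = 2368 vs Keq = 0.01486 ⇒ Q>K, reverse
Step 1:
                    L           B           C
  init         0.2121      0.6883       7.368
  Δ             2.322       2.322     -0.7739
  eq            2.534        3.01       6.594
  solve Keq expr → x = -0.7739; check Q = 0.01486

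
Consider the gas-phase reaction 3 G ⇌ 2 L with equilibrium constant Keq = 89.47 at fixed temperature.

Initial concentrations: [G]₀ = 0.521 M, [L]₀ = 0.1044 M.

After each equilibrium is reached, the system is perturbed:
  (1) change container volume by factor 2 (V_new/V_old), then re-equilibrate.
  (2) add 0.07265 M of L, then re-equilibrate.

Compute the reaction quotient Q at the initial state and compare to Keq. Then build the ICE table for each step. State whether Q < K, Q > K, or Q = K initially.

Q₀ = 0.07707 vs Keq = 89.47 ⇒ Q<K, forward
Step 1:
                   G          L
  I            0.521     0.1044
  C          -0.4049     0.2699
  E           0.1161     0.3743
  solve Keq expr → x = 0.135; check Q = 89.47
Then change container volume by factor 2 (V_new/V_old).
Step 2:
                   G          L
  I          0.05806     0.1872
  C          0.01284  -0.008562
  E          0.07091     0.1786
  solve Keq expr → x = -0.004281; check Q = 89.47
Then add 0.07265 M of L.
Step 3:
                   G          L
  I          0.07091     0.2512
  C          0.01564   -0.01042
  E          0.08654     0.2408
  solve Keq expr → x = -0.005212; check Q = 89.47

Q₀ = 0.07707; Q < K (proceeds forward)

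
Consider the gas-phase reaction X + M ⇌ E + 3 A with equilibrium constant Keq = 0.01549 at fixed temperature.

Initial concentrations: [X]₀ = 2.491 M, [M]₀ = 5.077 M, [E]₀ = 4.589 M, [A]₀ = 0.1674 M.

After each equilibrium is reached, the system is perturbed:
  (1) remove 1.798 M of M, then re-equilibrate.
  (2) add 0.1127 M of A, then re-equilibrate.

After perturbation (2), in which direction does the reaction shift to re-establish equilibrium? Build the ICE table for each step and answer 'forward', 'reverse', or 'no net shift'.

Direction: reverse

Q₀ = 0.001702 vs Keq = 0.01549 ⇒ Q<K, forward
Step 1:
                    X           M           E           A
  Initial       2.491       5.077       4.589      0.1674
  Change     -0.05884    -0.05884     0.05884      0.1765
  Equil         2.432       5.018       4.648      0.3439
  solve Keq expr → x = 0.05884; check Q = 0.01549
Then remove 1.798 M of M.
Step 2:
                    X           M           E           A
  Initial       2.432        3.22       4.648      0.3439
  Change      0.01529     0.01529    -0.01529    -0.04586
  Equil         2.447       3.235       4.633      0.2981
  solve Keq expr → x = -0.01529; check Q = 0.01549
Then add 0.1127 M of A.
Step 3:
                    X           M           E           A
  Initial       2.447       3.235       4.633      0.4108
  Change      0.03644     0.03644    -0.03644     -0.1093
  Equil         2.484       3.272       4.596      0.3014
  solve Keq expr → x = -0.03644; check Q = 0.01549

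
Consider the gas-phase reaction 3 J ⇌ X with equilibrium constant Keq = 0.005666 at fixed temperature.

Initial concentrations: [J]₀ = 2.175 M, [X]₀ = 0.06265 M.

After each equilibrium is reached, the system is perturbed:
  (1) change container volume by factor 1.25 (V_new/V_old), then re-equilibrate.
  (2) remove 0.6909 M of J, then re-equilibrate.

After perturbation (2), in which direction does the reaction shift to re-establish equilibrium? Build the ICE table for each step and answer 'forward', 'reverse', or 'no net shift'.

Q₀ = 0.006089 vs Keq = 0.005666 ⇒ Q>K, reverse
Step 1:
                   J          X
  init         2.175    0.06265
  Δ          0.01051  -0.003503
  eq           2.186    0.05915
  solve Keq expr → x = -0.003503; check Q = 0.005666
Then change container volume by factor 1.25 (V_new/V_old).
Step 2:
                   J          X
  init         1.748    0.04732
  Δ          0.04406   -0.01469
  eq           1.792    0.03263
  solve Keq expr → x = -0.01469; check Q = 0.005666
Then remove 0.6909 M of J.
Step 3:
                   J          X
  init         1.102    0.03263
  Δ          0.07052   -0.02351
  eq           1.172   0.009123
  solve Keq expr → x = -0.02351; check Q = 0.005666

Direction: reverse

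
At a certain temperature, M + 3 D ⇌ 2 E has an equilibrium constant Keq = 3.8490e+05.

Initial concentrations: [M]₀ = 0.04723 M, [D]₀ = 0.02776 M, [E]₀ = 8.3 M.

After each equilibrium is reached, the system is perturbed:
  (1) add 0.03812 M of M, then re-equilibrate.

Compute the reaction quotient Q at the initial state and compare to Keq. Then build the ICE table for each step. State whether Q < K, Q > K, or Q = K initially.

Q₀ = 6.8184e+07 vs Keq = 3.8490e+05 ⇒ Q>K, reverse
Step 1:
                    M           D           E
  init        0.04723     0.02776         8.3
  Δ            0.0339      0.1017    -0.06781
  eq          0.08113      0.1295       8.232
  solve Keq expr → x = -0.0339; check Q = 3.8490e+05
Then add 0.03812 M of M.
Step 2:
                    M           D           E
  init         0.1193      0.1295       8.232
  Δ         -0.004663    -0.01399    0.009325
  eq           0.1146      0.1155       8.242
  solve Keq expr → x = 0.004663; check Q = 3.8490e+05

Q₀ = 6.8184e+07; Q > K (proceeds reverse)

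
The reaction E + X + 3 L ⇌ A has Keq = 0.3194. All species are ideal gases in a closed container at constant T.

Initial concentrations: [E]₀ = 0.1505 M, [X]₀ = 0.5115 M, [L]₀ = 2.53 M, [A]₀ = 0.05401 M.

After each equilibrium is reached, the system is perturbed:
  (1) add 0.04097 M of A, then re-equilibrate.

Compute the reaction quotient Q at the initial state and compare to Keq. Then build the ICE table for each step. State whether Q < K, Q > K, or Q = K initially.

Q₀ = 0.04332 vs Keq = 0.3194 ⇒ Q<K, forward
Step 1:
                  E         X         L         A
  I          0.1505    0.5115      2.53   0.05401
  C        -0.07497  -0.07497   -0.2249   0.07497
  E         0.07553    0.4365     2.305     0.129
  solve Keq expr → x = 0.07497; check Q = 0.3194
Then add 0.04097 M of A.
Step 2:
                  E         X         L         A
  I         0.07553    0.4365     2.305      0.17
  C         0.01123   0.01123   0.03368  -0.01123
  E         0.08676    0.4478     2.339    0.1587
  solve Keq expr → x = -0.01123; check Q = 0.3194

Q₀ = 0.04332; Q < K (proceeds forward)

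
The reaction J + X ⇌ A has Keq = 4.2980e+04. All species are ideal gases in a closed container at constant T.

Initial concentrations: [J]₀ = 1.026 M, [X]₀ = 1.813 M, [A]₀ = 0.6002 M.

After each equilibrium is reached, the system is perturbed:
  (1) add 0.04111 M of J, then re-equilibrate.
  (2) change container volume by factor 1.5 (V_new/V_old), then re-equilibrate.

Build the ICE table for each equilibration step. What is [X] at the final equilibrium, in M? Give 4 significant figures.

Q₀ = 0.3227 vs Keq = 4.2980e+04 ⇒ Q<K, forward
Step 1:
                    J           X           A
  I             1.026       1.813      0.6002
  C            -1.026      -1.026       1.026
  E        4.8072e-05       0.787       1.626
  solve Keq expr → x = 1.026; check Q = 4.2980e+04
Then add 0.04111 M of J.
Step 2:
                    J           X           A
  I           0.04116       0.787       1.626
  C          -0.04111    -0.04111     0.04111
  E        5.2003e-05      0.7459       1.667
  solve Keq expr → x = 0.04111; check Q = 4.2980e+04
Then change container volume by factor 1.5 (V_new/V_old).
Step 3:
                    J           X           A
  I        3.4669e-05      0.4973       1.112
  C        1.7332e-05  1.7332e-05 -1.7332e-05
  E        5.2001e-05      0.4973       1.111
  solve Keq expr → x = -1.7332e-05; check Q = 4.2980e+04

[X]_eq = 0.4973 M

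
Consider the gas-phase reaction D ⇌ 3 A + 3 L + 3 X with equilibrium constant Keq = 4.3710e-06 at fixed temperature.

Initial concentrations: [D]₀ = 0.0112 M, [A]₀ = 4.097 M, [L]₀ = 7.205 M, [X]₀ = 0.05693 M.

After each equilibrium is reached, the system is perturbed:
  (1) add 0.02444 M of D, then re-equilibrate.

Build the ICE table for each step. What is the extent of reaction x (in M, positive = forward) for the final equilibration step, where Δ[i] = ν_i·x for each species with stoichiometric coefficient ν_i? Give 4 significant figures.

Q₀ = 423.7 vs Keq = 4.3710e-06 ⇒ Q>K, reverse
Step 1:
                    D           A           L           X
  Initial      0.0112       4.097       7.205     0.05693
  Change      0.01892    -0.05675    -0.05675    -0.05675
  Equil       0.03012        4.04       7.148  1.7614e-04
  solve Keq expr → x = -0.01892; check Q = 4.3710e-06
Then add 0.02444 M of D.
Step 2:
                    D           A           L           X
  Initial     0.05456        4.04       7.148  1.7614e-04
  Change  -1.2853e-05  3.8558e-05  3.8558e-05  3.8558e-05
  Equil       0.05455        4.04       7.148  2.1470e-04
  solve Keq expr → x = 1.2853e-05; check Q = 4.3710e-06

x = 1.2853e-05 M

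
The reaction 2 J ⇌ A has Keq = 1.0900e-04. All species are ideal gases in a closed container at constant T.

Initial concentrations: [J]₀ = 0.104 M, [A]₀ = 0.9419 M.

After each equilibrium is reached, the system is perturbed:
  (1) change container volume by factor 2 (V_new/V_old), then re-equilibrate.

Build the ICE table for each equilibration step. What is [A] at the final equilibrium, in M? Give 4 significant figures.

[A]_eq = 1.0763e-04 M

Q₀ = 87.08 vs Keq = 1.0900e-04 ⇒ Q>K, reverse
Step 1:
                  J         A
  Initial     0.104    0.9419
  Change      1.883   -0.9415
  Equil       1.987 4.3032e-04
  solve Keq expr → x = -0.9415; check Q = 1.0900e-04
Then change container volume by factor 2 (V_new/V_old).
Step 2:
                  J         A
  Initial    0.9935 2.1516e-04
  Change  2.1507e-04 -1.0753e-04
  Equil      0.9937 1.0763e-04
  solve Keq expr → x = -1.0753e-04; check Q = 1.0900e-04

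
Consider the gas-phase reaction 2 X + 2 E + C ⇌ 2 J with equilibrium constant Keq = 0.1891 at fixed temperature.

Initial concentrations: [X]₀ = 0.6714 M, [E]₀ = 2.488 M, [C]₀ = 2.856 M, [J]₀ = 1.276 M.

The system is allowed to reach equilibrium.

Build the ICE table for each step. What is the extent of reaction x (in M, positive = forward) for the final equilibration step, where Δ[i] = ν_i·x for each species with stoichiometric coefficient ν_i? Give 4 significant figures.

Q₀ = 0.2043 vs Keq = 0.1891 ⇒ Q>K, reverse
Step 1:
                  X         E         C         J
  I          0.6714     2.488     2.856     1.276
  C         0.01406   0.01406   0.00703  -0.01406
  E          0.6855     2.502     2.863     1.262
  solve Keq expr → x = -0.00703; check Q = 0.1891

x = -0.00703 M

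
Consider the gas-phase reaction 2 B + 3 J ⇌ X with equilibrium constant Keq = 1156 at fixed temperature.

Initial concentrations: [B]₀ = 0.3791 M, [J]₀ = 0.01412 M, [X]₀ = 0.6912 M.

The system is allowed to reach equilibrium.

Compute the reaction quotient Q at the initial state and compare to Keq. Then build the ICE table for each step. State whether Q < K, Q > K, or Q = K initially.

Q₀ = 1.7084e+06 vs Keq = 1156 ⇒ Q>K, reverse
Step 1:
                   B          J          X
  Initial     0.3791    0.01412     0.6912
  Change     0.08268      0.124   -0.04134
  Equil       0.4618     0.1381     0.6499
  solve Keq expr → x = -0.04134; check Q = 1156

Q₀ = 1.7084e+06; Q > K (proceeds reverse)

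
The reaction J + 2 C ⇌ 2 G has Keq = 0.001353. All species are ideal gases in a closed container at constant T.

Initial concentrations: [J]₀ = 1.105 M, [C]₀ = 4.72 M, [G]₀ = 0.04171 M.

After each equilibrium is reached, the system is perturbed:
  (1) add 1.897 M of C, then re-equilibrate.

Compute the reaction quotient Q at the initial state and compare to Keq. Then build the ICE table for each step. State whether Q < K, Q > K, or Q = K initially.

Q₀ = 7.0670e-05 vs Keq = 0.001353 ⇒ Q<K, forward
Step 1:
                   J          C          G
  I            1.105       4.72    0.04171
  C         -0.06522    -0.1304     0.1304
  E             1.04       4.59     0.1721
  solve Keq expr → x = 0.06522; check Q = 0.001353
Then add 1.897 M of C.
Step 2:
                   J          C          G
  I             1.04      6.487     0.1721
  C         -0.03246   -0.06493    0.06493
  E            1.007      6.422     0.2371
  solve Keq expr → x = 0.03246; check Q = 0.001353

Q₀ = 7.0670e-05; Q < K (proceeds forward)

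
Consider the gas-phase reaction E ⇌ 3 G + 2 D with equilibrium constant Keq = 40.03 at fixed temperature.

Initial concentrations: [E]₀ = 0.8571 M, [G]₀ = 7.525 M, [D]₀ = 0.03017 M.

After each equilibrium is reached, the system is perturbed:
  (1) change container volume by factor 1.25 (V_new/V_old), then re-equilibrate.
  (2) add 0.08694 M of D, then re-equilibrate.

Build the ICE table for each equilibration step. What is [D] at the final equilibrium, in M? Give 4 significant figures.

Q₀ = 0.4525 vs Keq = 40.03 ⇒ Q<K, forward
Step 1:
                    E           G           D
  Initial      0.8571       7.525     0.03017
  Change      -0.1092      0.3277      0.2185
  Equil        0.7479       7.853      0.2486
  solve Keq expr → x = 0.1092; check Q = 40.03
Then change container volume by factor 1.25 (V_new/V_old).
Step 2:
                    E           G           D
  Initial      0.5983       6.282      0.1989
  Change     -0.04524      0.1357     0.09048
  Equil        0.5531       6.418      0.2894
  solve Keq expr → x = 0.04524; check Q = 40.03
Then add 0.08694 M of D.
Step 3:
                    E           G           D
  Initial      0.5531       6.418      0.3763
  Change      0.03518     -0.1055    -0.07036
  Equil        0.5882       6.312       0.306
  solve Keq expr → x = -0.03518; check Q = 40.03

[D]_eq = 0.306 M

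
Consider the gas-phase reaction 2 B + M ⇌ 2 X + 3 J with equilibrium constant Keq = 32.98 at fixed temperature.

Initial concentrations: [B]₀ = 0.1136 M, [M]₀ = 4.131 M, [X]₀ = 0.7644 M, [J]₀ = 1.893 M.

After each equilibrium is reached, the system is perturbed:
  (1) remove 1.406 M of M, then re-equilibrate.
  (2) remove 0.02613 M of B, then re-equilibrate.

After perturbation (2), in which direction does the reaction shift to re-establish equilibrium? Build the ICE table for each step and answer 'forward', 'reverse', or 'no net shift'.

Q₀ = 74.35 vs Keq = 32.98 ⇒ Q>K, reverse
Step 1:
                  B         M         X         J
  init       0.1136     4.131    0.7644     1.893
  Δ         0.04003   0.02002  -0.04003  -0.06005
  eq         0.1536     4.151    0.7244     1.833
  solve Keq expr → x = -0.02002; check Q = 32.98
Then remove 1.406 M of M.
Step 2:
                  B         M         X         J
  init       0.1536     2.745    0.7244     1.833
  Δ         0.02352   0.01176  -0.02352  -0.03529
  eq         0.1772     2.757    0.7008     1.798
  solve Keq expr → x = -0.01176; check Q = 32.98
Then remove 0.02613 M of B.
Step 3:
                  B         M         X         J
  init        0.151     2.757    0.7008     1.798
  Δ         0.01761  0.008807  -0.01761  -0.02642
  eq         0.1686     2.766    0.6832     1.771
  solve Keq expr → x = -0.008807; check Q = 32.98

Direction: reverse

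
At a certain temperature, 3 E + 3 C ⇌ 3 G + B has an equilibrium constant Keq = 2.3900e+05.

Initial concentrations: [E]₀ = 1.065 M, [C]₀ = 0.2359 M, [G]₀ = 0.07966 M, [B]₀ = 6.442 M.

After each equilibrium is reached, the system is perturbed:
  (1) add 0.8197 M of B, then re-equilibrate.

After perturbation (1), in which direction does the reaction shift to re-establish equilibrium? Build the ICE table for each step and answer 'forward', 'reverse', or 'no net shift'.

Q₀ = 0.2054 vs Keq = 2.3900e+05 ⇒ Q<K, forward
Step 1:
                   E          C          G          B
  I            1.065     0.2359    0.07966      6.442
  C           -0.225     -0.225      0.225    0.07499
  E             0.84    0.01092     0.3046      6.517
  solve Keq expr → x = 0.07499; check Q = 2.3900e+05
Then add 0.8197 M of B.
Step 2:
                   E          C          G          B
  I             0.84    0.01092     0.3046      7.337
  C       4.1840e-04 4.1840e-04 -4.1840e-04 -1.3947e-04
  E           0.8404    0.01133     0.3042      7.337
  solve Keq expr → x = -1.3947e-04; check Q = 2.3900e+05

Direction: reverse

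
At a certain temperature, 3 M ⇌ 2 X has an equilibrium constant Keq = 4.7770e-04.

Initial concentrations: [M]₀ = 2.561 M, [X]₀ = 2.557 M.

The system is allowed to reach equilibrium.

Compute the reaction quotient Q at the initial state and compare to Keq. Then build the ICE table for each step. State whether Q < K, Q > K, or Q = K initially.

Q₀ = 0.3893 vs Keq = 4.7770e-04 ⇒ Q>K, reverse
Step 1:
                  M         X
  Initial     2.561     2.557
  Change      3.363    -2.242
  Equil       5.924    0.3151
  solve Keq expr → x = -1.121; check Q = 4.7770e-04

Q₀ = 0.3893; Q > K (proceeds reverse)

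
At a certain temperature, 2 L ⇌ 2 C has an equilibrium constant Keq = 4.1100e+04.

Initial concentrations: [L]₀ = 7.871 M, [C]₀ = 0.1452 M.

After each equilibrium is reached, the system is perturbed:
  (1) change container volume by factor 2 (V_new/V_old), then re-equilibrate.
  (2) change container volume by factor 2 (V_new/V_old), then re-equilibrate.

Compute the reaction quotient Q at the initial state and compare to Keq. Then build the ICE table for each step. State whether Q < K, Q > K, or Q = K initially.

Q₀ = 3.4031e-04 vs Keq = 4.1100e+04 ⇒ Q<K, forward
Step 1:
                    L           C
  Initial       7.871      0.1452
  Change       -7.832       7.832
  Equil       0.03935       7.977
  solve Keq expr → x = 3.916; check Q = 4.1100e+04
Then change container volume by factor 2 (V_new/V_old).
Step 2:
                    L           C
  Initial     0.01967       3.988
  Change            0           0
  Equil       0.01967       3.988
  solve Keq expr → x = 0; check Q = 4.1100e+04
Then change container volume by factor 2 (V_new/V_old).
Step 3:
                    L           C
  Initial    0.009837       1.994
  Change            0           0
  Equil      0.009837       1.994
  solve Keq expr → x = 0; check Q = 4.1100e+04

Q₀ = 3.4031e-04; Q < K (proceeds forward)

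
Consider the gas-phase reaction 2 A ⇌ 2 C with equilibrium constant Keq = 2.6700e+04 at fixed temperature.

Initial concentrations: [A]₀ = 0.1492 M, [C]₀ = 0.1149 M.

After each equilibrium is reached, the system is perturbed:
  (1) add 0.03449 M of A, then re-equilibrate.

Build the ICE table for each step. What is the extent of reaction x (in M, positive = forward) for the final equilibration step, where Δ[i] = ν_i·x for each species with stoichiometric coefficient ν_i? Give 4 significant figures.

Q₀ = 0.5931 vs Keq = 2.6700e+04 ⇒ Q<K, forward
Step 1:
                    A           C
  init         0.1492      0.1149
  Δ           -0.1476      0.1476
  eq         0.001606      0.2625
  solve Keq expr → x = 0.0738; check Q = 2.6700e+04
Then add 0.03449 M of A.
Step 2:
                    A           C
  init         0.0361      0.2625
  Δ          -0.03428     0.03428
  eq         0.001816      0.2968
  solve Keq expr → x = 0.01714; check Q = 2.6700e+04

x = 0.01714 M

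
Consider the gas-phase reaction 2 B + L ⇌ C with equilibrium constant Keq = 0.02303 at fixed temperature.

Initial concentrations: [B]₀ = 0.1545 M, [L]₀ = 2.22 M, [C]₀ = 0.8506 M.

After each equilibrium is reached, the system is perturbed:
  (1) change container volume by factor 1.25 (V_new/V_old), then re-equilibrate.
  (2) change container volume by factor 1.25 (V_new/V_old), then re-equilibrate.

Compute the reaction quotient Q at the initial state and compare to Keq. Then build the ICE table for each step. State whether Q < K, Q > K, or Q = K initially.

Q₀ = 16.05; Q > K (proceeds reverse)

Q₀ = 16.05 vs Keq = 0.02303 ⇒ Q>K, reverse
Step 1:
                   B          L          C
  Initial     0.1545       2.22     0.8506
  Change       1.384     0.6919    -0.6919
  Equil        1.538      2.912     0.1587
  solve Keq expr → x = -0.6919; check Q = 0.02303
Then change container volume by factor 1.25 (V_new/V_old).
Step 2:
                   B          L          C
  Initial      1.231       2.33      0.127
  Change     0.06975    0.03487   -0.03487
  Equil          1.3      2.364    0.09208
  solve Keq expr → x = -0.03487; check Q = 0.02303
Then change container volume by factor 1.25 (V_new/V_old).
Step 3:
                   B          L          C
  Initial       1.04      1.892    0.07366
  Change     0.04376    0.02188   -0.02188
  Equil        1.084      1.913    0.05179
  solve Keq expr → x = -0.02188; check Q = 0.02303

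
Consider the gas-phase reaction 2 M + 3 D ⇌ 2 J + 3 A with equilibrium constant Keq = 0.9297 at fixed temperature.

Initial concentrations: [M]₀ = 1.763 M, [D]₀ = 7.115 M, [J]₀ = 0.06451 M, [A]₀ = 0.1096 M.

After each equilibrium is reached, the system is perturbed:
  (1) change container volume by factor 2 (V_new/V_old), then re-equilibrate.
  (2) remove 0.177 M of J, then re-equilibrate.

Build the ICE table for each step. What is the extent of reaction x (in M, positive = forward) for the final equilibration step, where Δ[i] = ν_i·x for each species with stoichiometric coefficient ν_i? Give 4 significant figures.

Q₀ = 4.8939e-09 vs Keq = 0.9297 ⇒ Q<K, forward
Step 1:
                   M          D          J          A
  init         1.763      7.115    0.06451     0.1096
  Δ           -1.358     -2.037      1.358      2.037
  eq          0.4053      5.078      1.422      2.146
  solve Keq expr → x = 0.6789; check Q = 0.9297
Then change container volume by factor 2 (V_new/V_old).
Step 2:
                   M          D          J          A
  init        0.2026      2.539     0.7111      1.073
  Δ                0          0          0          0
  eq          0.2026      2.539     0.7111      1.073
  solve Keq expr → x = 0; check Q = 0.9297
Then remove 0.177 M of J.
Step 3:
                   M          D          J          A
  init        0.2026      2.539     0.5341      1.073
  Δ         -0.02836   -0.04255    0.02836    0.04255
  eq          0.1743      2.497     0.5625      1.116
  solve Keq expr → x = 0.01418; check Q = 0.9297

x = 0.01418 M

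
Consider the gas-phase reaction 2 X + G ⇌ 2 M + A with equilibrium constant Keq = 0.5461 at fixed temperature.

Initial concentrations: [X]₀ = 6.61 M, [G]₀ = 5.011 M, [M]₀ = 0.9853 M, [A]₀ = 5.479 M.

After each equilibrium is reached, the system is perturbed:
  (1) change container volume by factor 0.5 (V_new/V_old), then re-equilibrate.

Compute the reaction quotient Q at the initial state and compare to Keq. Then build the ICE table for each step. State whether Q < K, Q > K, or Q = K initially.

Q₀ = 0.02429 vs Keq = 0.5461 ⇒ Q<K, forward
Step 1:
                  X         G         M         A
  init         6.61     5.011    0.9853     5.479
  Δ          -1.836   -0.9182     1.836    0.9182
  eq          4.774     4.093     2.822     6.397
  solve Keq expr → x = 0.9182; check Q = 0.5461
Then change container volume by factor 0.5 (V_new/V_old).
Step 2:
                  X         G         M         A
  init        9.547     8.186     5.643     12.79
  Δ               0         0         0         0
  eq          9.547     8.186     5.643     12.79
  solve Keq expr → x = 0; check Q = 0.5461

Q₀ = 0.02429; Q < K (proceeds forward)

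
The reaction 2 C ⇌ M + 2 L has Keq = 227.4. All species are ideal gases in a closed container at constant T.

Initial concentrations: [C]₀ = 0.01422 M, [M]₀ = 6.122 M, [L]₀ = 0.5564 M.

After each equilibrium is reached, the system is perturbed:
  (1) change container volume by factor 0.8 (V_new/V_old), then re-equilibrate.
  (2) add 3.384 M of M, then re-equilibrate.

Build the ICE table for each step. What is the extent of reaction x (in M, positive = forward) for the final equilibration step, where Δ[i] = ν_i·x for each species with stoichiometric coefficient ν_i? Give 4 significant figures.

Q₀ = 9373 vs Keq = 227.4 ⇒ Q>K, reverse
Step 1:
                   C          M          L
  Initial    0.01422      6.122     0.5564
  Change     0.06602   -0.03301   -0.06602
  Equil      0.08024      6.089     0.4904
  solve Keq expr → x = -0.03301; check Q = 227.4
Then change container volume by factor 0.8 (V_new/V_old).
Step 2:
                   C          M          L
  Initial     0.1003      7.611      0.613
  Change    0.009978  -0.004989  -0.009978
  Equil       0.1103      7.606      0.603
  solve Keq expr → x = -0.004989; check Q = 227.4
Then add 3.384 M of M.
Step 3:
                   C          M          L
  Initial     0.1103      10.99      0.603
  Change     0.01822  -0.009111   -0.01822
  Equil       0.1285      10.98     0.5848
  solve Keq expr → x = -0.009111; check Q = 227.4

x = -0.009111 M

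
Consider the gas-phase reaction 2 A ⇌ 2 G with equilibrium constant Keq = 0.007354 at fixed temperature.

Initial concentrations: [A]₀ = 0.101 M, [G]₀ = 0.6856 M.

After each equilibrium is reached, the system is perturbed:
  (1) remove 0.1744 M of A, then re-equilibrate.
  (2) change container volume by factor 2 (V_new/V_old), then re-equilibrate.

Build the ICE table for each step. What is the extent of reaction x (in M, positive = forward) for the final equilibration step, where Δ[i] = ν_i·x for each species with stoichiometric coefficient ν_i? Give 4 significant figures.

Q₀ = 46.08 vs Keq = 0.007354 ⇒ Q>K, reverse
Step 1:
                   A          G
  I            0.101     0.6856
  C           0.6235    -0.6235
  E           0.7245    0.06213
  solve Keq expr → x = -0.3117; check Q = 0.007354
Then remove 0.1744 M of A.
Step 2:
                   A          G
  I           0.5501    0.06213
  C          0.01377   -0.01377
  E           0.5638    0.04835
  solve Keq expr → x = -0.006887; check Q = 0.007354
Then change container volume by factor 2 (V_new/V_old).
Step 3:
                   A          G
  I           0.2819    0.02418
  C                0          0
  E           0.2819    0.02418
  solve Keq expr → x = 0; check Q = 0.007354

x = 0 M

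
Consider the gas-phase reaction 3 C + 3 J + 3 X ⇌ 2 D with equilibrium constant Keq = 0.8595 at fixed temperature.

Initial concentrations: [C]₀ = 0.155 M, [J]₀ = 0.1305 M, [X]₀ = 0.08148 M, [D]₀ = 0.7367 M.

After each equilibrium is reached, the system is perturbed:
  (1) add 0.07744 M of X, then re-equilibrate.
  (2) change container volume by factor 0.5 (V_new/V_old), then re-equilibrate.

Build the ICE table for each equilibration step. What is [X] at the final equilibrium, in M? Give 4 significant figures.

[X]_eq = 1.037 M

Q₀ = 1.2123e+08 vs Keq = 0.8595 ⇒ Q>K, reverse
Step 1:
                  C         J         X         D
  I           0.155    0.1305   0.08148    0.7367
  C          0.6561    0.6561    0.6561   -0.4374
  E          0.8111    0.7866    0.7376    0.2993
  solve Keq expr → x = -0.2187; check Q = 0.8595
Then add 0.07744 M of X.
Step 2:
                  C         J         X         D
  I          0.8111    0.7866     0.815    0.2993
  C        -0.01909  -0.01909  -0.01909   0.01273
  E           0.792    0.7675    0.7959     0.312
  solve Keq expr → x = 0.006363; check Q = 0.8595
Then change container volume by factor 0.5 (V_new/V_old).
Step 3:
                  C         J         X         D
  I           1.584     1.535     1.592     0.624
  C         -0.5545   -0.5545   -0.5545    0.3696
  E            1.03    0.9806     1.037    0.9937
  solve Keq expr → x = 0.1848; check Q = 0.8595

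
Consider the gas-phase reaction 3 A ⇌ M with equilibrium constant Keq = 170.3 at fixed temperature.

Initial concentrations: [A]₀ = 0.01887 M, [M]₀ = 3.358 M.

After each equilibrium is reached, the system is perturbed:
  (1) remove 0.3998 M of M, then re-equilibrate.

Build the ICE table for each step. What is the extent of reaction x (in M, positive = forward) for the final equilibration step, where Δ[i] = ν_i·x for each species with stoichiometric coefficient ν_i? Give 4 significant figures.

x = 0.003756 M

Q₀ = 4.9976e+05 vs Keq = 170.3 ⇒ Q>K, reverse
Step 1:
                  A         M
  I         0.01887     3.358
  C           0.249  -0.08302
  E          0.2679     3.275
  solve Keq expr → x = -0.08302; check Q = 170.3
Then remove 0.3998 M of M.
Step 2:
                  A         M
  I          0.2679     2.875
  C        -0.01127  0.003756
  E          0.2566     2.879
  solve Keq expr → x = 0.003756; check Q = 170.3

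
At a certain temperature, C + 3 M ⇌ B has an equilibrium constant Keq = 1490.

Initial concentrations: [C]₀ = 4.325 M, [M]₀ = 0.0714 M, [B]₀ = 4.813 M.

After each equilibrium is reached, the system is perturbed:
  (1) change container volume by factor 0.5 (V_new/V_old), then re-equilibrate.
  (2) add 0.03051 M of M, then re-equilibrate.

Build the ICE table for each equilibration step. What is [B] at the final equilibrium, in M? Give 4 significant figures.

[B]_eq = 9.653 M

Q₀ = 3057 vs Keq = 1490 ⇒ Q>K, reverse
Step 1:
                  C         M         B
  init        4.325    0.0714     4.813
  Δ        0.006415   0.01924 -0.006415
  eq          4.331   0.09064     4.807
  solve Keq expr → x = -0.006415; check Q = 1490
Then change container volume by factor 0.5 (V_new/V_old).
Step 2:
                  C         M         B
  init        8.663    0.1813     9.613
  Δ        -0.03015  -0.09044   0.03015
  eq          8.633   0.09084     9.643
  solve Keq expr → x = 0.03015; check Q = 1490
Then add 0.03051 M of M.
Step 3:
                  C         M         B
  init        8.633    0.1214     9.643
  Δ        -0.01015  -0.03044   0.01015
  eq          8.623   0.09091     9.653
  solve Keq expr → x = 0.01015; check Q = 1490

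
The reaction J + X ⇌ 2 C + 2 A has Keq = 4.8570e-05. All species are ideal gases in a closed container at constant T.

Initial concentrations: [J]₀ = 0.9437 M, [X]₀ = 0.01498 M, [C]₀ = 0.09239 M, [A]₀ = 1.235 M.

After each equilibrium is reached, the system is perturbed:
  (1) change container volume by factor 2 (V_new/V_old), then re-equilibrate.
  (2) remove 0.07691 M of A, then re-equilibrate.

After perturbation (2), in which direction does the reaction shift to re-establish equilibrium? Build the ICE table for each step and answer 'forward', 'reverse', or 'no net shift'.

Q₀ = 0.921 vs Keq = 4.8570e-05 ⇒ Q>K, reverse
Step 1:
                    J           X           C           A
  init         0.9437     0.01498     0.09239       1.235
  Δ           0.04545     0.04545     -0.0909     -0.0909
  eq           0.9892     0.06043    0.001489       1.144
  solve Keq expr → x = -0.04545; check Q = 4.8570e-05
Then change container volume by factor 2 (V_new/V_old).
Step 2:
                    J           X           C           A
  init         0.4946     0.03022  7.4464e-04       0.572
  Δ       -3.6657e-04 -3.6657e-04  7.3314e-04  7.3314e-04
  eq           0.4942     0.02985    0.001478      0.5728
  solve Keq expr → x = 3.6657e-04; check Q = 4.8570e-05
Then remove 0.07691 M of A.
Step 3:
                    J           X           C           A
  init         0.4942     0.02985    0.001478      0.4959
  Δ       -1.1251e-04 -1.1251e-04  2.2502e-04  2.2502e-04
  eq           0.4941     0.02974    0.001703      0.4961
  solve Keq expr → x = 1.1251e-04; check Q = 4.8570e-05

Direction: forward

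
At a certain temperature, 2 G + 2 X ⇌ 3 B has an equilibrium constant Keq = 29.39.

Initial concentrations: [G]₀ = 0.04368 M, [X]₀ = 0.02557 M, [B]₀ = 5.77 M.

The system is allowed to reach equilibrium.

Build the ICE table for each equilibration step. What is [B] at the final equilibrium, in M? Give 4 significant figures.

[B]_eq = 4 M

Q₀ = 1.5399e+08 vs Keq = 29.39 ⇒ Q>K, reverse
Step 1:
                  G         X         B
  init      0.04368   0.02557      5.77
  Δ            1.18      1.18     -1.77
  eq          1.224     1.206         4
  solve Keq expr → x = -0.5901; check Q = 29.39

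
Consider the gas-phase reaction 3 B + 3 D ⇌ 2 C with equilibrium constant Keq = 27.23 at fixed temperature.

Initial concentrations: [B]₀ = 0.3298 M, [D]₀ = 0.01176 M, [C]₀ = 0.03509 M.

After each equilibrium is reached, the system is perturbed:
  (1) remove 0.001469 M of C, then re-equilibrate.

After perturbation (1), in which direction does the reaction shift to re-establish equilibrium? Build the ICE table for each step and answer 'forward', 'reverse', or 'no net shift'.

Q₀ = 2.1105e+04 vs Keq = 27.23 ⇒ Q>K, reverse
Step 1:
                    B           D           C
  init         0.3298     0.01176     0.03509
  Δ           0.03512     0.03512    -0.02341
  eq           0.3649     0.04688     0.01168
  solve Keq expr → x = -0.01171; check Q = 27.23
Then remove 0.001469 M of C.
Step 2:
                    B           D           C
  init         0.3649     0.04688     0.01021
  Δ         -0.001356   -0.001356  9.0391e-04
  eq           0.3636     0.04552     0.01111
  solve Keq expr → x = 4.5196e-04; check Q = 27.23

Direction: forward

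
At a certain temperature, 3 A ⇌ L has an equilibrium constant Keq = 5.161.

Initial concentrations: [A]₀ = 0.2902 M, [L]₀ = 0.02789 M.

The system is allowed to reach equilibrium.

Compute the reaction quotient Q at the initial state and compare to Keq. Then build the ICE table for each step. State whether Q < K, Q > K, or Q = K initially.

Q₀ = 1.141 vs Keq = 5.161 ⇒ Q<K, forward
Step 1:
                    A           L
  I            0.2902     0.02789
  C          -0.07362     0.02454
  E            0.2166     0.05243
  solve Keq expr → x = 0.02454; check Q = 5.161

Q₀ = 1.141; Q < K (proceeds forward)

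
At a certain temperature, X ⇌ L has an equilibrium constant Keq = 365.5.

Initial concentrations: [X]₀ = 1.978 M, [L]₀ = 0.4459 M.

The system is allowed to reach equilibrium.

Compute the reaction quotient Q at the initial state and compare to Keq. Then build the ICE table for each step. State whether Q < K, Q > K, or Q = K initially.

Q₀ = 0.2254 vs Keq = 365.5 ⇒ Q<K, forward
Step 1:
                  X         L
  I           1.978    0.4459
  C          -1.971     1.971
  E        0.006614     2.417
  solve Keq expr → x = 1.971; check Q = 365.5

Q₀ = 0.2254; Q < K (proceeds forward)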